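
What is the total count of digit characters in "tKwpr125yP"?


Input string: 'tKwpr125yP'
Operation: count digit characters (0-9)
Scan: 't', 'K', 'w', 'p', 'r', '1'(digit), '2'(digit), '5'(digit), 'y', 'P'
Digits found: 3
Result: 3


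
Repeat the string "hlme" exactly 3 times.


Input string: 'hlme'
Operation: repeat 3 times
Concatenation: 'hlme' + 'hlme' + 'hlme'
Result: hlmehlmehlme


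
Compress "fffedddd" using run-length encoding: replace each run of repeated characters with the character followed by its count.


Input: 'fffedddd'
Operation: identify consecutive runs
Runs: 'fff' -> f3, 'e' -> e1, 'dddd' -> d4
Encoded: f3e1d4


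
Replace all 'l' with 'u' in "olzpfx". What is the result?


Input string: 'olzpfx'
Operation: replace 'l' with 'u'
Positions of 'l': 1
After replacement: ouzpfx


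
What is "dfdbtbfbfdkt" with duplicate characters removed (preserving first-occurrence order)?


Input: 'dfdbtbfbfdkt'
Operation: keep first occurrence of each character
Scan: s[0]='d' new -> keep; s[1]='f' new -> keep; s[2]='d' seen -> skip; s[3]='b' new -> keep; s[4]='t' new -> keep; s[5]='b' seen -> skip; s[6]='f' seen -> skip; s[7]='b' seen -> skip; s[8]='f' seen -> skip; s[9]='d' seen -> skip; s[10]='k' new -> keep; s[11]='t' seen -> skip
Result: dfbtk


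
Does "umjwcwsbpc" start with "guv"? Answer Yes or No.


Input string: 'umjwcwsbpc'
Prefix to check: 'guv'
First 3 characters of input: 'umj'
Match: False
Result: No


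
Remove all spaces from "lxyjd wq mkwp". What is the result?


Input string: 'lxyjd wq mkwp'
Operation: remove all spaces
Words: 'lxyjd', 'wq', 'mkwp'
Join without spaces: lxyjdwqmkwp


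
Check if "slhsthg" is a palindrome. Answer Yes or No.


Input string: 'slhsthg'
Reversed: 'ghtshls'
Compare pairs: s[0]='s' vs s[6]='g' (mismatch), s[1]='l' vs s[5]='h' (mismatch), s[2]='h' vs s[4]='t' (mismatch)
Palindrome: No


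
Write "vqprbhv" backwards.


Input string: 'vqprbhv'
Operation: reverse character order
Original order: 'v' -> 'q' -> 'p' -> 'r' -> 'b' -> 'h' -> 'v'
Reversed order: 'v' -> 'h' -> 'b' -> 'r' -> 'p' -> 'q' -> 'v'
Result: vhbrpqv


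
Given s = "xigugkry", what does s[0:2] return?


Input string: 'xigugkry'
Operation: slice [0:2]
Extract characters: s[0]='x', s[1]='i'
Result: xi


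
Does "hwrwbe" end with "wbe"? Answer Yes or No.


Input string: 'hwrwbe'
Suffix to check: 'wbe'
Last 3 characters of input: 'wbe'
Match: True
Result: Yes


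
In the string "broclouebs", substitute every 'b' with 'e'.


Input string: 'broclouebs'
Operation: replace 'b' with 'e'
Positions of 'b': 0, 8
After replacement: eroclouees


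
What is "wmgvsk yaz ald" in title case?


Input string: 'wmgvsk yaz ald'
Operation: capitalize first letter of each word
Word transformations: 'wmgvsk'->'Wmgvsk', 'yaz'->'Yaz', 'ald'->'Ald'
Result: Wmgvsk Yaz Ald


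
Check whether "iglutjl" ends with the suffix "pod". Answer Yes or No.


Input string: 'iglutjl'
Suffix to check: 'pod'
Last 3 characters of input: 'tjl'
Match: False
Result: No


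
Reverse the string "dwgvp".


Input string: 'dwgvp'
Operation: reverse character order
Original order: 'd' -> 'w' -> 'g' -> 'v' -> 'p'
Reversed order: 'p' -> 'v' -> 'g' -> 'w' -> 'd'
Result: pvgwd


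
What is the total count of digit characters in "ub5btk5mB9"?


Input string: 'ub5btk5mB9'
Operation: count digit characters (0-9)
Scan: 'u', 'b', '5'(digit), 'b', 't', 'k', '5'(digit), 'm', 'B', '9'(digit)
Digits found: 3
Result: 3


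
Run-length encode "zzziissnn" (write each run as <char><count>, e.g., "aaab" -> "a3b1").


Input: 'zzziissnn'
Operation: identify consecutive runs
Runs: 'zzz' -> z3, 'ii' -> i2, 'ss' -> s2, 'nn' -> n2
Encoded: z3i2s2n2


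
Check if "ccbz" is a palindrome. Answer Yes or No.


Input string: 'ccbz'
Reversed: 'zbcc'
Compare pairs: s[0]='c' vs s[3]='z' (mismatch), s[1]='c' vs s[2]='b' (mismatch)
Palindrome: No


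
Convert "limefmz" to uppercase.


Input string: 'limefmz'
Operation: convert each letter to uppercase
Mapping: 'l'->'L', 'i'->'I', 'm'->'M', 'e'->'E', 'f'->'F', 'm'->'M', 'z'->'Z'
Result: LIMEFMZ


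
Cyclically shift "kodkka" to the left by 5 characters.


Input: 'kodkka', shift = 5
Operation: split at index 5 and swap parts
Front part s[0:5] = 'kodkk'
Back part s[5:] = 'a'
Rotated = back + front = 'a' + 'kodkk'
Result: akodkk


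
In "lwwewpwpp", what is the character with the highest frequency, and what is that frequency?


Input: 'lwwewpwpp'
Operation: tally each character
Counts: 'e':1, 'l':1, 'p':3, 'w':4
Maximum: 'w' appears 4 times


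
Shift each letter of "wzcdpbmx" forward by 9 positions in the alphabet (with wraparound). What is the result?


Input: 'wzcdpbmx', shift = 9
Operation: for each letter, (position + 9) mod 26
Mapping: 'w'(22+9=31, 31 mod 26=5)->'f', 'z'(25+9=34, 34 mod 26=8)->'i', 'c'(2+9=11)->'l', 'd'(3+9=12)->'m', 'p'(15+9=24)->'y', 'b'(1+9=10)->'k', 'm'(12+9=21)->'v', 'x'(23+9=32, 32 mod 26=6)->'g'
Result: filmykvg


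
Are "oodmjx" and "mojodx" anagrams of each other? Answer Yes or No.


String 1: 'oodmjx' -> sorted: 'djmoox'
String 2: 'mojodx' -> sorted: 'djmoox'
Compare sorted forms: 'djmoox' == 'djmoox'
Anagram: Yes


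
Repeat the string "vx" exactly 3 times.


Input string: 'vx'
Operation: repeat 3 times
Concatenation: 'vx' + 'vx' + 'vx'
Result: vxvxvx


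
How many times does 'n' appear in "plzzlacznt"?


Input string: 'plzzlacznt'
Target character: 'n'
Scan each position: s[8]='n'
Matches found at indices: 8
Total: 1


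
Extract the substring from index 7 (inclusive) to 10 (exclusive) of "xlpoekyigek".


Input string: 'xlpoekyigek'
Operation: slice [7:10]
Extract characters: s[7]='i', s[8]='g', s[9]='e'
Result: ige


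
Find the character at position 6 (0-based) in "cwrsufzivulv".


Input string: 'cwrsufzivulv'
Operation: get character at index 6
Index mapping: s[0]='c', s[1]='w', s[2]='r', s[3]='s', s[4]='u', s[5]='f', s[6]='z'
Result: 'z'


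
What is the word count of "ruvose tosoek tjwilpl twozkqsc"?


Input string: 'ruvose tosoek tjwilpl twozkqsc'
Operation: split by spaces
Words found: 'ruvose', 'tosoek', 'tjwilpl', 'twozkqsc'
Word count: 4


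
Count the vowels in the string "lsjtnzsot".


Input string: 'lsjtnzsot'
Operation: count vowels (a, e, i, o, u)
Scan: s[0]='l', s[1]='s', s[2]='j', s[3]='t', s[4]='n', s[5]='z', s[6]='s', s[7]='o' (vowel), s[8]='t'
Vowels found: 1
Result: 1


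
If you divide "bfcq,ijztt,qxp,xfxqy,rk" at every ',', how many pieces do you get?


Input string: 'bfcq,ijztt,qxp,xfxqy,rk'
Delimiter: ','
Split result: 'bfcq', 'ijztt', 'qxp', 'xfxqy', 'rk'
Number of parts: 5


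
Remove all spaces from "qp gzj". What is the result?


Input string: 'qp gzj'
Operation: remove all spaces
Words: 'qp', 'gzj'
Join without spaces: qpgzj


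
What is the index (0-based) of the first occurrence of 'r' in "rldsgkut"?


Input string: 'rldsgkut'
Target: 'r'
Scanning left to right: s[0]='r'
First match at index: 0


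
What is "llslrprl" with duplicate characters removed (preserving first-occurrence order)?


Input: 'llslrprl'
Operation: keep first occurrence of each character
Scan: s[0]='l' new -> keep; s[1]='l' seen -> skip; s[2]='s' new -> keep; s[3]='l' seen -> skip; s[4]='r' new -> keep; s[5]='p' new -> keep; s[6]='r' seen -> skip; s[7]='l' seen -> skip
Result: lsrp


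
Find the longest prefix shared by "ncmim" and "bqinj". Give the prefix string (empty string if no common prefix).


String 1: 'ncmim'
String 2: 'bqinj'
Compare position by position:
pos 0: 'n' vs 'b' differ -> stop
Longest common prefix: "" (length 0)


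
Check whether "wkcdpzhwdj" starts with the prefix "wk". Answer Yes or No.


Input string: 'wkcdpzhwdj'
Prefix to check: 'wk'
First 2 characters of input: 'wk'
Match: True
Result: Yes


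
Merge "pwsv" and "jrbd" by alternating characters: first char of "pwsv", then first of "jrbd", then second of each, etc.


String 1: 'pwsv'
String 2: 'jrbd'
Operation: alternate characters
Pairs: 'p'+'j', 'w'+'r', 's'+'b', 'v'+'d'
Result: pjwrsbvd


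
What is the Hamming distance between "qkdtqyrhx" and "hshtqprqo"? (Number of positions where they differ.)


String 1: 'qkdtqyrhx'
String 2: 'hshtqprqo'
Compare each position: pos 0: 'q'!='h', pos 1: 'k'!='s', pos 2: 'd'!='h', pos 3: 't'=='t', pos 4: 'q'=='q', pos 5: 'y'!='p', pos 6: 'r'=='r', pos 7: 'h'!='q', pos 8: 'x'!='o'
Differing positions: 6
Hamming distance: 6


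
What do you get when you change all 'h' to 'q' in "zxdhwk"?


Input string: 'zxdhwk'
Operation: replace 'h' with 'q'
Positions of 'h': 3
After replacement: zxdqwk


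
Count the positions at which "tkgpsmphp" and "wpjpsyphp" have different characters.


String 1: 'tkgpsmphp'
String 2: 'wpjpsyphp'
Compare each position: pos 0: 't'!='w', pos 1: 'k'!='p', pos 2: 'g'!='j', pos 3: 'p'=='p', pos 4: 's'=='s', pos 5: 'm'!='y', pos 6: 'p'=='p', pos 7: 'h'=='h', pos 8: 'p'=='p'
Differing positions: 4
Hamming distance: 4


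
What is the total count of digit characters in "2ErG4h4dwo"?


Input string: '2ErG4h4dwo'
Operation: count digit characters (0-9)
Scan: '2'(digit), 'E', 'r', 'G', '4'(digit), 'h', '4'(digit), 'd', 'w', 'o'
Digits found: 3
Result: 3


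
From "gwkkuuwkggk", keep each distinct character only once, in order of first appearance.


Input: 'gwkkuuwkggk'
Operation: keep first occurrence of each character
Scan: s[0]='g' new -> keep; s[1]='w' new -> keep; s[2]='k' new -> keep; s[3]='k' seen -> skip; s[4]='u' new -> keep; s[5]='u' seen -> skip; s[6]='w' seen -> skip; s[7]='k' seen -> skip; s[8]='g' seen -> skip; s[9]='g' seen -> skip; s[10]='k' seen -> skip
Result: gwku


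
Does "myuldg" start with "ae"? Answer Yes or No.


Input string: 'myuldg'
Prefix to check: 'ae'
First 2 characters of input: 'my'
Match: False
Result: No


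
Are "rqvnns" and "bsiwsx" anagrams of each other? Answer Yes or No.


String 1: 'rqvnns' -> sorted: 'nnqrsv'
String 2: 'bsiwsx' -> sorted: 'bisswx'
Compare sorted forms: 'nnqrsv' != 'bisswx'
Anagram: No


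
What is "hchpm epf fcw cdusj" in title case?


Input string: 'hchpm epf fcw cdusj'
Operation: capitalize first letter of each word
Word transformations: 'hchpm'->'Hchpm', 'epf'->'Epf', 'fcw'->'Fcw', 'cdusj'->'Cdusj'
Result: Hchpm Epf Fcw Cdusj


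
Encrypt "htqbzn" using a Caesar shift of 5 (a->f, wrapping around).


Input: 'htqbzn', shift = 5
Operation: for each letter, (position + 5) mod 26
Mapping: 'h'(7+5=12)->'m', 't'(19+5=24)->'y', 'q'(16+5=21)->'v', 'b'(1+5=6)->'g', 'z'(25+5=30, 30 mod 26=4)->'e', 'n'(13+5=18)->'s'
Result: myvges


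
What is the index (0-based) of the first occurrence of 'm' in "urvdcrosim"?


Input string: 'urvdcrosim'
Target: 'm'
Scanning left to right: s[0]='u', s[1]='r', s[2]='v', s[3]='d', s[4]='c', s[5]='r', s[6]='o', s[7]='s', s[8]='i', s[9]='m'
First match at index: 9


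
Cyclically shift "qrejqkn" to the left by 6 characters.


Input: 'qrejqkn', shift = 6
Operation: split at index 6 and swap parts
Front part s[0:6] = 'qrejqk'
Back part s[6:] = 'n'
Rotated = back + front = 'n' + 'qrejqk'
Result: nqrejqk


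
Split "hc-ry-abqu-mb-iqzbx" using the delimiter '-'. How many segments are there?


Input string: 'hc-ry-abqu-mb-iqzbx'
Delimiter: '-'
Split result: 'hc', 'ry', 'abqu', 'mb', 'iqzbx'
Number of parts: 5


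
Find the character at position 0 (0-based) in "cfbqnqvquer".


Input string: 'cfbqnqvquer'
Operation: get character at index 0
Index mapping: s[0]='c'
Result: 'c'


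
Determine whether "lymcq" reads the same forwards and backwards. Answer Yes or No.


Input string: 'lymcq'
Reversed: 'qcmyl'
Compare pairs: s[0]='l' vs s[4]='q' (mismatch), s[1]='y' vs s[3]='c' (mismatch)
Palindrome: No


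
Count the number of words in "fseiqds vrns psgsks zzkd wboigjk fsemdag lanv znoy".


Input string: 'fseiqds vrns psgsks zzkd wboigjk fsemdag lanv znoy'
Operation: split by spaces
Words found: 'fseiqds', 'vrns', 'psgsks', 'zzkd', 'wboigjk', 'fsemdag', 'lanv', 'znoy'
Word count: 8


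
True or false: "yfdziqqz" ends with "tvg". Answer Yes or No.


Input string: 'yfdziqqz'
Suffix to check: 'tvg'
Last 3 characters of input: 'qqz'
Match: False
Result: No


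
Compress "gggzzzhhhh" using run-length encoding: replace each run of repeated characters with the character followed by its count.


Input: 'gggzzzhhhh'
Operation: identify consecutive runs
Runs: 'ggg' -> g3, 'zzz' -> z3, 'hhhh' -> h4
Encoded: g3z3h4


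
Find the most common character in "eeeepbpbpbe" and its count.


Input: 'eeeepbpbpbe'
Operation: tally each character
Counts: 'b':3, 'e':5, 'p':3
Maximum: 'e' appears 5 times


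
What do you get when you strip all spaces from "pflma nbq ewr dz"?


Input string: 'pflma nbq ewr dz'
Operation: remove all spaces
Words: 'pflma', 'nbq', 'ewr', 'dz'
Join without spaces: pflmanbqewrdz


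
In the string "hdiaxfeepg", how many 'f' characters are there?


Input string: 'hdiaxfeepg'
Target character: 'f'
Scan each position: s[5]='f'
Matches found at indices: 5
Total: 1


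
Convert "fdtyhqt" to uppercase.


Input string: 'fdtyhqt'
Operation: convert each letter to uppercase
Mapping: 'f'->'F', 'd'->'D', 't'->'T', 'y'->'Y', 'h'->'H', 'q'->'Q', 't'->'T'
Result: FDTYHQT


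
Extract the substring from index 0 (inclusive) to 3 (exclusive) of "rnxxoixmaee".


Input string: 'rnxxoixmaee'
Operation: slice [0:3]
Extract characters: s[0]='r', s[1]='n', s[2]='x'
Result: rnx


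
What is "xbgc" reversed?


Input string: 'xbgc'
Operation: reverse character order
Original order: 'x' -> 'b' -> 'g' -> 'c'
Reversed order: 'c' -> 'g' -> 'b' -> 'x'
Result: cgbx


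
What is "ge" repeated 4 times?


Input string: 'ge'
Operation: repeat 4 times
Concatenation: 'ge' + 'ge' + 'ge' + 'ge'
Result: gegegege


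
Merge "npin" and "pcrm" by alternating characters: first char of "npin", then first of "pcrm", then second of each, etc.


String 1: 'npin'
String 2: 'pcrm'
Operation: alternate characters
Pairs: 'n'+'p', 'p'+'c', 'i'+'r', 'n'+'m'
Result: nppcirnm


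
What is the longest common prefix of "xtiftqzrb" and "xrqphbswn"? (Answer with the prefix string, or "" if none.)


String 1: 'xtiftqzrb'
String 2: 'xrqphbswn'
Compare position by position:
pos 0: 'x' vs 'x' match
pos 1: 't' vs 'r' differ -> stop
Longest common prefix: "x" (length 1)


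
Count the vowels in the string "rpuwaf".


Input string: 'rpuwaf'
Operation: count vowels (a, e, i, o, u)
Scan: s[0]='r', s[1]='p', s[2]='u' (vowel), s[3]='w', s[4]='a' (vowel), s[5]='f'
Vowels found: 2
Result: 2


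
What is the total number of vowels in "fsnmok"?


Input string: 'fsnmok'
Operation: count vowels (a, e, i, o, u)
Scan: s[0]='f', s[1]='s', s[2]='n', s[3]='m', s[4]='o' (vowel), s[5]='k'
Vowels found: 1
Result: 1


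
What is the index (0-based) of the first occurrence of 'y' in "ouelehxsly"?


Input string: 'ouelehxsly'
Target: 'y'
Scanning left to right: s[0]='o', s[1]='u', s[2]='e', s[3]='l', s[4]='e', s[5]='h', s[6]='x', s[7]='s', s[8]='l', s[9]='y'
First match at index: 9


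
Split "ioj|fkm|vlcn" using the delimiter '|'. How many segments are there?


Input string: 'ioj|fkm|vlcn'
Delimiter: '|'
Split result: 'ioj', 'fkm', 'vlcn'
Number of parts: 3


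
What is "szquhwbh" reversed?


Input string: 'szquhwbh'
Operation: reverse character order
Original order: 's' -> 'z' -> 'q' -> 'u' -> 'h' -> 'w' -> 'b' -> 'h'
Reversed order: 'h' -> 'b' -> 'w' -> 'h' -> 'u' -> 'q' -> 'z' -> 's'
Result: hbwhuqzs


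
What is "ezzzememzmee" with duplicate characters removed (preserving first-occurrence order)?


Input: 'ezzzememzmee'
Operation: keep first occurrence of each character
Scan: s[0]='e' new -> keep; s[1]='z' new -> keep; s[2]='z' seen -> skip; s[3]='z' seen -> skip; s[4]='e' seen -> skip; s[5]='m' new -> keep; s[6]='e' seen -> skip; s[7]='m' seen -> skip; s[8]='z' seen -> skip; s[9]='m' seen -> skip; s[10]='e' seen -> skip; s[11]='e' seen -> skip
Result: ezm


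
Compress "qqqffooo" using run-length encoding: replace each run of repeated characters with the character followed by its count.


Input: 'qqqffooo'
Operation: identify consecutive runs
Runs: 'qqq' -> q3, 'ff' -> f2, 'ooo' -> o3
Encoded: q3f2o3


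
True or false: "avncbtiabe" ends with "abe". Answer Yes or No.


Input string: 'avncbtiabe'
Suffix to check: 'abe'
Last 3 characters of input: 'abe'
Match: True
Result: Yes


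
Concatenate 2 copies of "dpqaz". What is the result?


Input string: 'dpqaz'
Operation: repeat 2 times
Concatenation: 'dpqaz' + 'dpqaz'
Result: dpqazdpqaz


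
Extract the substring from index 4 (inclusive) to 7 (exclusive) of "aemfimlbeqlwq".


Input string: 'aemfimlbeqlwq'
Operation: slice [4:7]
Extract characters: s[4]='i', s[5]='m', s[6]='l'
Result: iml


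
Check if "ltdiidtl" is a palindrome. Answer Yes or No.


Input string: 'ltdiidtl'
Reversed: 'ltdiidtl'
Compare pairs: s[0]='l' vs s[7]='l' (match), s[1]='t' vs s[6]='t' (match), s[2]='d' vs s[5]='d' (match), s[3]='i' vs s[4]='i' (match)
Palindrome: Yes


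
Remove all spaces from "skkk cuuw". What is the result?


Input string: 'skkk cuuw'
Operation: remove all spaces
Words: 'skkk', 'cuuw'
Join without spaces: skkkcuuw


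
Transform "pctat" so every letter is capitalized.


Input string: 'pctat'
Operation: convert each letter to uppercase
Mapping: 'p'->'P', 'c'->'C', 't'->'T', 'a'->'A', 't'->'T'
Result: PCTAT


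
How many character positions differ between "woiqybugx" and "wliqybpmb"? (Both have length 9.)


String 1: 'woiqybugx'
String 2: 'wliqybpmb'
Compare each position: pos 0: 'w'=='w', pos 1: 'o'!='l', pos 2: 'i'=='i', pos 3: 'q'=='q', pos 4: 'y'=='y', pos 5: 'b'=='b', pos 6: 'u'!='p', pos 7: 'g'!='m', pos 8: 'x'!='b'
Differing positions: 4
Hamming distance: 4


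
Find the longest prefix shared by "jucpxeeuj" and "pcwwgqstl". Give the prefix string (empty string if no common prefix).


String 1: 'jucpxeeuj'
String 2: 'pcwwgqstl'
Compare position by position:
pos 0: 'j' vs 'p' differ -> stop
Longest common prefix: "" (length 0)


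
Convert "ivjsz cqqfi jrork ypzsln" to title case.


Input string: 'ivjsz cqqfi jrork ypzsln'
Operation: capitalize first letter of each word
Word transformations: 'ivjsz'->'Ivjsz', 'cqqfi'->'Cqqfi', 'jrork'->'Jrork', 'ypzsln'->'Ypzsln'
Result: Ivjsz Cqqfi Jrork Ypzsln


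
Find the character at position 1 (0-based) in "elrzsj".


Input string: 'elrzsj'
Operation: get character at index 1
Index mapping: s[0]='e', s[1]='l'
Result: 'l'


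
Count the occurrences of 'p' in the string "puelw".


Input string: 'puelw'
Target character: 'p'
Scan each position: s[0]='p'
Matches found at indices: 0
Total: 1


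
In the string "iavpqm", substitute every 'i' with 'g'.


Input string: 'iavpqm'
Operation: replace 'i' with 'g'
Positions of 'i': 0
After replacement: gavpqm


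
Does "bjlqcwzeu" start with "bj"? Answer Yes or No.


Input string: 'bjlqcwzeu'
Prefix to check: 'bj'
First 2 characters of input: 'bj'
Match: True
Result: Yes


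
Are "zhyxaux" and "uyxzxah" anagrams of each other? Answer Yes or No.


String 1: 'zhyxaux' -> sorted: 'ahuxxyz'
String 2: 'uyxzxah' -> sorted: 'ahuxxyz'
Compare sorted forms: 'ahuxxyz' == 'ahuxxyz'
Anagram: Yes


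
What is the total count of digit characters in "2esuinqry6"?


Input string: '2esuinqry6'
Operation: count digit characters (0-9)
Scan: '2'(digit), 'e', 's', 'u', 'i', 'n', 'q', 'r', 'y', '6'(digit)
Digits found: 2
Result: 2


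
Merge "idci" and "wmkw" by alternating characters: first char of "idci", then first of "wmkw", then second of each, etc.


String 1: 'idci'
String 2: 'wmkw'
Operation: alternate characters
Pairs: 'i'+'w', 'd'+'m', 'c'+'k', 'i'+'w'
Result: iwdmckiw


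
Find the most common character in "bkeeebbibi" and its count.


Input: 'bkeeebbibi'
Operation: tally each character
Counts: 'b':4, 'e':3, 'i':2, 'k':1
Maximum: 'b' appears 4 times


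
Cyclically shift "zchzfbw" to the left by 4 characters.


Input: 'zchzfbw', shift = 4
Operation: split at index 4 and swap parts
Front part s[0:4] = 'zchz'
Back part s[4:] = 'fbw'
Rotated = back + front = 'fbw' + 'zchz'
Result: fbwzchz


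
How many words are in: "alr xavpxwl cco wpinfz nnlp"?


Input string: 'alr xavpxwl cco wpinfz nnlp'
Operation: split by spaces
Words found: 'alr', 'xavpxwl', 'cco', 'wpinfz', 'nnlp'
Word count: 5


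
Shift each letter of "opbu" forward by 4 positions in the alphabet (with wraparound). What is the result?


Input: 'opbu', shift = 4
Operation: for each letter, (position + 4) mod 26
Mapping: 'o'(14+4=18)->'s', 'p'(15+4=19)->'t', 'b'(1+4=5)->'f', 'u'(20+4=24)->'y'
Result: stfy


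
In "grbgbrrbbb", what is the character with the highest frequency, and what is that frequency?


Input: 'grbgbrrbbb'
Operation: tally each character
Counts: 'b':5, 'g':2, 'r':3
Maximum: 'b' appears 5 times


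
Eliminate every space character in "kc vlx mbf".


Input string: 'kc vlx mbf'
Operation: remove all spaces
Words: 'kc', 'vlx', 'mbf'
Join without spaces: kcvlxmbf


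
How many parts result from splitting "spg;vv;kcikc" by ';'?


Input string: 'spg;vv;kcikc'
Delimiter: ';'
Split result: 'spg', 'vv', 'kcikc'
Number of parts: 3


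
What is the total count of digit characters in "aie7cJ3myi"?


Input string: 'aie7cJ3myi'
Operation: count digit characters (0-9)
Scan: 'a', 'i', 'e', '7'(digit), 'c', 'J', '3'(digit), 'm', 'y', 'i'
Digits found: 2
Result: 2


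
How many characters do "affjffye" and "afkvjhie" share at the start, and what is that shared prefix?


String 1: 'affjffye'
String 2: 'afkvjhie'
Compare position by position:
pos 0: 'a' vs 'a' match
pos 1: 'f' vs 'f' match
pos 2: 'f' vs 'k' differ -> stop
Longest common prefix: "af" (length 2)


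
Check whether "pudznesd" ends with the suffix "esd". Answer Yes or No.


Input string: 'pudznesd'
Suffix to check: 'esd'
Last 3 characters of input: 'esd'
Match: True
Result: Yes


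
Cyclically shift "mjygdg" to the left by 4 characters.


Input: 'mjygdg', shift = 4
Operation: split at index 4 and swap parts
Front part s[0:4] = 'mjyg'
Back part s[4:] = 'dg'
Rotated = back + front = 'dg' + 'mjyg'
Result: dgmjyg


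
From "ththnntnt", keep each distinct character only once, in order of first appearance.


Input: 'ththnntnt'
Operation: keep first occurrence of each character
Scan: s[0]='t' new -> keep; s[1]='h' new -> keep; s[2]='t' seen -> skip; s[3]='h' seen -> skip; s[4]='n' new -> keep; s[5]='n' seen -> skip; s[6]='t' seen -> skip; s[7]='n' seen -> skip; s[8]='t' seen -> skip
Result: thn


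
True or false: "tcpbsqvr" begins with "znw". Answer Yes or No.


Input string: 'tcpbsqvr'
Prefix to check: 'znw'
First 3 characters of input: 'tcp'
Match: False
Result: No


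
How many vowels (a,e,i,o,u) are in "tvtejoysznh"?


Input string: 'tvtejoysznh'
Operation: count vowels (a, e, i, o, u)
Scan: s[0]='t', s[1]='v', s[2]='t', s[3]='e' (vowel), s[4]='j', s[5]='o' (vowel), s[6]='y', s[7]='s', s[8]='z', s[9]='n', s[10]='h'
Vowels found: 2
Result: 2


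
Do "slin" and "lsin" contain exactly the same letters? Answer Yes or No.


String 1: 'slin' -> sorted: 'ilns'
String 2: 'lsin' -> sorted: 'ilns'
Compare sorted forms: 'ilns' == 'ilns'
Anagram: Yes


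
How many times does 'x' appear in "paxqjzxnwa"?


Input string: 'paxqjzxnwa'
Target character: 'x'
Scan each position: s[2]='x', s[6]='x'
Matches found at indices: 2, 6
Total: 2


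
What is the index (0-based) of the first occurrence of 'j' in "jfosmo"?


Input string: 'jfosmo'
Target: 'j'
Scanning left to right: s[0]='j'
First match at index: 0


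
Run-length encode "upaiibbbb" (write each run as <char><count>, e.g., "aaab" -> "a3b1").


Input: 'upaiibbbb'
Operation: identify consecutive runs
Runs: 'u' -> u1, 'p' -> p1, 'a' -> a1, 'ii' -> i2, 'bbbb' -> b4
Encoded: u1p1a1i2b4


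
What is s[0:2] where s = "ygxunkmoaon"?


Input string: 'ygxunkmoaon'
Operation: slice [0:2]
Extract characters: s[0]='y', s[1]='g'
Result: yg


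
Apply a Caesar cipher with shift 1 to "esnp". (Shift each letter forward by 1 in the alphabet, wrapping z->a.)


Input: 'esnp', shift = 1
Operation: for each letter, (position + 1) mod 26
Mapping: 'e'(4+1=5)->'f', 's'(18+1=19)->'t', 'n'(13+1=14)->'o', 'p'(15+1=16)->'q'
Result: ftoq


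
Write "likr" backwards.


Input string: 'likr'
Operation: reverse character order
Original order: 'l' -> 'i' -> 'k' -> 'r'
Reversed order: 'r' -> 'k' -> 'i' -> 'l'
Result: rkil


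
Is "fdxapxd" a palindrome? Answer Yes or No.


Input string: 'fdxapxd'
Reversed: 'dxpaxdf'
Compare pairs: s[0]='f' vs s[6]='d' (mismatch), s[1]='d' vs s[5]='x' (mismatch), s[2]='x' vs s[4]='p' (mismatch)
Palindrome: No


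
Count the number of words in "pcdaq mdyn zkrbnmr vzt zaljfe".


Input string: 'pcdaq mdyn zkrbnmr vzt zaljfe'
Operation: split by spaces
Words found: 'pcdaq', 'mdyn', 'zkrbnmr', 'vzt', 'zaljfe'
Word count: 5


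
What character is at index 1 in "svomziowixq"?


Input string: 'svomziowixq'
Operation: get character at index 1
Index mapping: s[0]='s', s[1]='v'
Result: 'v'


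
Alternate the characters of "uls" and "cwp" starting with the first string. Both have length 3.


String 1: 'uls'
String 2: 'cwp'
Operation: alternate characters
Pairs: 'u'+'c', 'l'+'w', 's'+'p'
Result: uclwsp


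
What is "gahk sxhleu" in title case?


Input string: 'gahk sxhleu'
Operation: capitalize first letter of each word
Word transformations: 'gahk'->'Gahk', 'sxhleu'->'Sxhleu'
Result: Gahk Sxhleu


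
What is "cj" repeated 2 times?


Input string: 'cj'
Operation: repeat 2 times
Concatenation: 'cj' + 'cj'
Result: cjcj


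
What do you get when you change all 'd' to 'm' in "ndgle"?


Input string: 'ndgle'
Operation: replace 'd' with 'm'
Positions of 'd': 1
After replacement: nmgle


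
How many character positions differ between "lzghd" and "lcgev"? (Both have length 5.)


String 1: 'lzghd'
String 2: 'lcgev'
Compare each position: pos 0: 'l'=='l', pos 1: 'z'!='c', pos 2: 'g'=='g', pos 3: 'h'!='e', pos 4: 'd'!='v'
Differing positions: 3
Hamming distance: 3


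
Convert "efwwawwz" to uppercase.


Input string: 'efwwawwz'
Operation: convert each letter to uppercase
Mapping: 'e'->'E', 'f'->'F', 'w'->'W', 'w'->'W', 'a'->'A', 'w'->'W', 'w'->'W', 'z'->'Z'
Result: EFWWAWWZ


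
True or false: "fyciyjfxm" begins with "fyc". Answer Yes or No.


Input string: 'fyciyjfxm'
Prefix to check: 'fyc'
First 3 characters of input: 'fyc'
Match: True
Result: Yes


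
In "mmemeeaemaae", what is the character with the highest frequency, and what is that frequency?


Input: 'mmemeeaemaae'
Operation: tally each character
Counts: 'a':3, 'e':5, 'm':4
Maximum: 'e' appears 5 times


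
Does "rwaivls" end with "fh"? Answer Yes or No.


Input string: 'rwaivls'
Suffix to check: 'fh'
Last 2 characters of input: 'ls'
Match: False
Result: No


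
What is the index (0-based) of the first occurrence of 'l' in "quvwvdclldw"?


Input string: 'quvwvdclldw'
Target: 'l'
Scanning left to right: s[0]='q', s[1]='u', s[2]='v', s[3]='w', s[4]='v', s[5]='d', s[6]='c', s[7]='l'
First match at index: 7


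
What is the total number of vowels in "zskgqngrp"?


Input string: 'zskgqngrp'
Operation: count vowels (a, e, i, o, u)
Scan: s[0]='z', s[1]='s', s[2]='k', s[3]='g', s[4]='q', s[5]='n', s[6]='g', s[7]='r', s[8]='p'
Vowels found: 0
Result: 0


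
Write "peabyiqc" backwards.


Input string: 'peabyiqc'
Operation: reverse character order
Original order: 'p' -> 'e' -> 'a' -> 'b' -> 'y' -> 'i' -> 'q' -> 'c'
Reversed order: 'c' -> 'q' -> 'i' -> 'y' -> 'b' -> 'a' -> 'e' -> 'p'
Result: cqiybaep


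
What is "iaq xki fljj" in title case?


Input string: 'iaq xki fljj'
Operation: capitalize first letter of each word
Word transformations: 'iaq'->'Iaq', 'xki'->'Xki', 'fljj'->'Fljj'
Result: Iaq Xki Fljj


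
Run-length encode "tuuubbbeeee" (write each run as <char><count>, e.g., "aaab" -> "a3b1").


Input: 'tuuubbbeeee'
Operation: identify consecutive runs
Runs: 't' -> t1, 'uuu' -> u3, 'bbb' -> b3, 'eeee' -> e4
Encoded: t1u3b3e4


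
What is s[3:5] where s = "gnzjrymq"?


Input string: 'gnzjrymq'
Operation: slice [3:5]
Extract characters: s[3]='j', s[4]='r'
Result: jr


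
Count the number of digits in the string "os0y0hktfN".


Input string: 'os0y0hktfN'
Operation: count digit characters (0-9)
Scan: 'o', 's', '0'(digit), 'y', '0'(digit), 'h', 'k', 't', 'f', 'N'
Digits found: 2
Result: 2


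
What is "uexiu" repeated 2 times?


Input string: 'uexiu'
Operation: repeat 2 times
Concatenation: 'uexiu' + 'uexiu'
Result: uexiuuexiu


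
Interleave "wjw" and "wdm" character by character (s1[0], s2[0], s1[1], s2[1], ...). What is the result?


String 1: 'wjw'
String 2: 'wdm'
Operation: alternate characters
Pairs: 'w'+'w', 'j'+'d', 'w'+'m'
Result: wwjdwm


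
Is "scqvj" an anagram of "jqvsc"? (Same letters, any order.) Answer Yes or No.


String 1: 'jqvsc' -> sorted: 'cjqsv'
String 2: 'scqvj' -> sorted: 'cjqsv'
Compare sorted forms: 'cjqsv' == 'cjqsv'
Anagram: Yes


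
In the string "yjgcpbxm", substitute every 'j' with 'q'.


Input string: 'yjgcpbxm'
Operation: replace 'j' with 'q'
Positions of 'j': 1
After replacement: yqgcpbxm


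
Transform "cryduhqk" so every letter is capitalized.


Input string: 'cryduhqk'
Operation: convert each letter to uppercase
Mapping: 'c'->'C', 'r'->'R', 'y'->'Y', 'd'->'D', 'u'->'U', 'h'->'H', 'q'->'Q', 'k'->'K'
Result: CRYDUHQK


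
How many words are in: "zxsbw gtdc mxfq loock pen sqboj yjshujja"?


Input string: 'zxsbw gtdc mxfq loock pen sqboj yjshujja'
Operation: split by spaces
Words found: 'zxsbw', 'gtdc', 'mxfq', 'loock', 'pen', 'sqboj', 'yjshujja'
Word count: 7


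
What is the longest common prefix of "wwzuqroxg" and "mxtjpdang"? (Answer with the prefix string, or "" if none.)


String 1: 'wwzuqroxg'
String 2: 'mxtjpdang'
Compare position by position:
pos 0: 'w' vs 'm' differ -> stop
Longest common prefix: "" (length 0)


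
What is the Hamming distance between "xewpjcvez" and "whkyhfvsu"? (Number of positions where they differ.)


String 1: 'xewpjcvez'
String 2: 'whkyhfvsu'
Compare each position: pos 0: 'x'!='w', pos 1: 'e'!='h', pos 2: 'w'!='k', pos 3: 'p'!='y', pos 4: 'j'!='h', pos 5: 'c'!='f', pos 6: 'v'=='v', pos 7: 'e'!='s', pos 8: 'z'!='u'
Differing positions: 8
Hamming distance: 8


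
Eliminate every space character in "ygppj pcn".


Input string: 'ygppj pcn'
Operation: remove all spaces
Words: 'ygppj', 'pcn'
Join without spaces: ygppjpcn


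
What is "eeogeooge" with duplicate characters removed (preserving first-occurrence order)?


Input: 'eeogeooge'
Operation: keep first occurrence of each character
Scan: s[0]='e' new -> keep; s[1]='e' seen -> skip; s[2]='o' new -> keep; s[3]='g' new -> keep; s[4]='e' seen -> skip; s[5]='o' seen -> skip; s[6]='o' seen -> skip; s[7]='g' seen -> skip; s[8]='e' seen -> skip
Result: eog


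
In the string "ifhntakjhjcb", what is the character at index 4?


Input string: 'ifhntakjhjcb'
Operation: get character at index 4
Index mapping: s[0]='i', s[1]='f', s[2]='h', s[3]='n', s[4]='t'
Result: 't'


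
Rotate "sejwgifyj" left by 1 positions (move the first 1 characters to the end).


Input: 'sejwgifyj', shift = 1
Operation: split at index 1 and swap parts
Front part s[0:1] = 's'
Back part s[1:] = 'ejwgifyj'
Rotated = back + front = 'ejwgifyj' + 's'
Result: ejwgifyjs


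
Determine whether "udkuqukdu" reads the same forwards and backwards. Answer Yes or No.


Input string: 'udkuqukdu'
Reversed: 'udkuqukdu'
Compare pairs: s[0]='u' vs s[8]='u' (match), s[1]='d' vs s[7]='d' (match), s[2]='k' vs s[6]='k' (match), s[3]='u' vs s[5]='u' (match)
Palindrome: Yes


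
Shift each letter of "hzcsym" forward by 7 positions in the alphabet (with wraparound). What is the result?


Input: 'hzcsym', shift = 7
Operation: for each letter, (position + 7) mod 26
Mapping: 'h'(7+7=14)->'o', 'z'(25+7=32, 32 mod 26=6)->'g', 'c'(2+7=9)->'j', 's'(18+7=25)->'z', 'y'(24+7=31, 31 mod 26=5)->'f', 'm'(12+7=19)->'t'
Result: ogjzft


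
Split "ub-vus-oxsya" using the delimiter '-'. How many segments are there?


Input string: 'ub-vus-oxsya'
Delimiter: '-'
Split result: 'ub', 'vus', 'oxsya'
Number of parts: 3


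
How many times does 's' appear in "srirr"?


Input string: 'srirr'
Target character: 's'
Scan each position: s[0]='s'
Matches found at indices: 0
Total: 1


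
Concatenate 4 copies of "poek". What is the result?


Input string: 'poek'
Operation: repeat 4 times
Concatenation: 'poek' + 'poek' + 'poek' + 'poek'
Result: poekpoekpoekpoek


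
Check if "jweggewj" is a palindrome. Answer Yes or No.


Input string: 'jweggewj'
Reversed: 'jweggewj'
Compare pairs: s[0]='j' vs s[7]='j' (match), s[1]='w' vs s[6]='w' (match), s[2]='e' vs s[5]='e' (match), s[3]='g' vs s[4]='g' (match)
Palindrome: Yes


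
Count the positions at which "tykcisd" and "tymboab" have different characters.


String 1: 'tykcisd'
String 2: 'tymboab'
Compare each position: pos 0: 't'=='t', pos 1: 'y'=='y', pos 2: 'k'!='m', pos 3: 'c'!='b', pos 4: 'i'!='o', pos 5: 's'!='a', pos 6: 'd'!='b'
Differing positions: 5
Hamming distance: 5


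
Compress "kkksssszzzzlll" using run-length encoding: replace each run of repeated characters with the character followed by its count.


Input: 'kkksssszzzzlll'
Operation: identify consecutive runs
Runs: 'kkk' -> k3, 'ssss' -> s4, 'zzzz' -> z4, 'lll' -> l3
Encoded: k3s4z4l3


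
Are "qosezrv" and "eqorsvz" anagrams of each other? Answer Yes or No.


String 1: 'qosezrv' -> sorted: 'eoqrsvz'
String 2: 'eqorsvz' -> sorted: 'eoqrsvz'
Compare sorted forms: 'eoqrsvz' == 'eoqrsvz'
Anagram: Yes


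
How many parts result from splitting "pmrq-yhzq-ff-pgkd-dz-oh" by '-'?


Input string: 'pmrq-yhzq-ff-pgkd-dz-oh'
Delimiter: '-'
Split result: 'pmrq', 'yhzq', 'ff', 'pgkd', 'dz', 'oh'
Number of parts: 6


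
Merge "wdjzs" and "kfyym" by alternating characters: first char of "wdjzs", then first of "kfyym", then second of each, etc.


String 1: 'wdjzs'
String 2: 'kfyym'
Operation: alternate characters
Pairs: 'w'+'k', 'd'+'f', 'j'+'y', 'z'+'y', 's'+'m'
Result: wkdfjyzysm


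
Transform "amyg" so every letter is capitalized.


Input string: 'amyg'
Operation: convert each letter to uppercase
Mapping: 'a'->'A', 'm'->'M', 'y'->'Y', 'g'->'G'
Result: AMYG


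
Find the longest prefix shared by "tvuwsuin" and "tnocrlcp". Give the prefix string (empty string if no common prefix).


String 1: 'tvuwsuin'
String 2: 'tnocrlcp'
Compare position by position:
pos 0: 't' vs 't' match
pos 1: 'v' vs 'n' differ -> stop
Longest common prefix: "t" (length 1)


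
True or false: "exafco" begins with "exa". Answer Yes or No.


Input string: 'exafco'
Prefix to check: 'exa'
First 3 characters of input: 'exa'
Match: True
Result: Yes


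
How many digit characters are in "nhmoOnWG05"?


Input string: 'nhmoOnWG05'
Operation: count digit characters (0-9)
Scan: 'n', 'h', 'm', 'o', 'O', 'n', 'W', 'G', '0'(digit), '5'(digit)
Digits found: 2
Result: 2


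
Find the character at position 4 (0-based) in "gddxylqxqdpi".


Input string: 'gddxylqxqdpi'
Operation: get character at index 4
Index mapping: s[0]='g', s[1]='d', s[2]='d', s[3]='x', s[4]='y'
Result: 'y'


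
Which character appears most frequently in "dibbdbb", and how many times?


Input: 'dibbdbb'
Operation: tally each character
Counts: 'b':4, 'd':2, 'i':1
Maximum: 'b' appears 4 times


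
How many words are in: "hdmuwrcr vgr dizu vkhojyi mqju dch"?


Input string: 'hdmuwrcr vgr dizu vkhojyi mqju dch'
Operation: split by spaces
Words found: 'hdmuwrcr', 'vgr', 'dizu', 'vkhojyi', 'mqju', 'dch'
Word count: 6


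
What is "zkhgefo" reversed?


Input string: 'zkhgefo'
Operation: reverse character order
Original order: 'z' -> 'k' -> 'h' -> 'g' -> 'e' -> 'f' -> 'o'
Reversed order: 'o' -> 'f' -> 'e' -> 'g' -> 'h' -> 'k' -> 'z'
Result: ofeghkz


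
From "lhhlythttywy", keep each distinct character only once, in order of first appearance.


Input: 'lhhlythttywy'
Operation: keep first occurrence of each character
Scan: s[0]='l' new -> keep; s[1]='h' new -> keep; s[2]='h' seen -> skip; s[3]='l' seen -> skip; s[4]='y' new -> keep; s[5]='t' new -> keep; s[6]='h' seen -> skip; s[7]='t' seen -> skip; s[8]='t' seen -> skip; s[9]='y' seen -> skip; s[10]='w' new -> keep; s[11]='y' seen -> skip
Result: lhytw


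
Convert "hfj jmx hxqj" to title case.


Input string: 'hfj jmx hxqj'
Operation: capitalize first letter of each word
Word transformations: 'hfj'->'Hfj', 'jmx'->'Jmx', 'hxqj'->'Hxqj'
Result: Hfj Jmx Hxqj


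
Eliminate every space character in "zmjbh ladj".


Input string: 'zmjbh ladj'
Operation: remove all spaces
Words: 'zmjbh', 'ladj'
Join without spaces: zmjbhladj


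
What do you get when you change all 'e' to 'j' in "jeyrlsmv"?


Input string: 'jeyrlsmv'
Operation: replace 'e' with 'j'
Positions of 'e': 1
After replacement: jjyrlsmv


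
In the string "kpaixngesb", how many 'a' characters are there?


Input string: 'kpaixngesb'
Target character: 'a'
Scan each position: s[2]='a'
Matches found at indices: 2
Total: 1


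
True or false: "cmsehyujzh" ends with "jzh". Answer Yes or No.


Input string: 'cmsehyujzh'
Suffix to check: 'jzh'
Last 3 characters of input: 'jzh'
Match: True
Result: Yes


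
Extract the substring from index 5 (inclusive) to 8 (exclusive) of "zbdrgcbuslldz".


Input string: 'zbdrgcbuslldz'
Operation: slice [5:8]
Extract characters: s[5]='c', s[6]='b', s[7]='u'
Result: cbu


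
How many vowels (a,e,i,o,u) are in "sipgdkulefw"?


Input string: 'sipgdkulefw'
Operation: count vowels (a, e, i, o, u)
Scan: s[0]='s', s[1]='i' (vowel), s[2]='p', s[3]='g', s[4]='d', s[5]='k', s[6]='u' (vowel), s[7]='l', s[8]='e' (vowel), s[9]='f', s[10]='w'
Vowels found: 3
Result: 3


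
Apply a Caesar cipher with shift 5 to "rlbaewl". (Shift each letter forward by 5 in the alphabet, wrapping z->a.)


Input: 'rlbaewl', shift = 5
Operation: for each letter, (position + 5) mod 26
Mapping: 'r'(17+5=22)->'w', 'l'(11+5=16)->'q', 'b'(1+5=6)->'g', 'a'(0+5=5)->'f', 'e'(4+5=9)->'j', 'w'(22+5=27, 27 mod 26=1)->'b', 'l'(11+5=16)->'q'
Result: wqgfjbq


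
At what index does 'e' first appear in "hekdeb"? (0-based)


Input string: 'hekdeb'
Target: 'e'
Scanning left to right: s[0]='h', s[1]='e'
First match at index: 1


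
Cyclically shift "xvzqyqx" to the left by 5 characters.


Input: 'xvzqyqx', shift = 5
Operation: split at index 5 and swap parts
Front part s[0:5] = 'xvzqy'
Back part s[5:] = 'qx'
Rotated = back + front = 'qx' + 'xvzqy'
Result: qxxvzqy


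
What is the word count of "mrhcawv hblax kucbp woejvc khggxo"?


Input string: 'mrhcawv hblax kucbp woejvc khggxo'
Operation: split by spaces
Words found: 'mrhcawv', 'hblax', 'kucbp', 'woejvc', 'khggxo'
Word count: 5


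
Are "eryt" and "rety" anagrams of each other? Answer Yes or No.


String 1: 'eryt' -> sorted: 'erty'
String 2: 'rety' -> sorted: 'erty'
Compare sorted forms: 'erty' == 'erty'
Anagram: Yes


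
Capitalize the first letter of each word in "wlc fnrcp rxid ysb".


Input string: 'wlc fnrcp rxid ysb'
Operation: capitalize first letter of each word
Word transformations: 'wlc'->'Wlc', 'fnrcp'->'Fnrcp', 'rxid'->'Rxid', 'ysb'->'Ysb'
Result: Wlc Fnrcp Rxid Ysb


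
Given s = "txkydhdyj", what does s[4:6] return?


Input string: 'txkydhdyj'
Operation: slice [4:6]
Extract characters: s[4]='d', s[5]='h'
Result: dh


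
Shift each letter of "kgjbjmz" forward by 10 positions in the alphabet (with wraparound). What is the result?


Input: 'kgjbjmz', shift = 10
Operation: for each letter, (position + 10) mod 26
Mapping: 'k'(10+10=20)->'u', 'g'(6+10=16)->'q', 'j'(9+10=19)->'t', 'b'(1+10=11)->'l', 'j'(9+10=19)->'t', 'm'(12+10=22)->'w', 'z'(25+10=35, 35 mod 26=9)->'j'
Result: uqtltwj
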